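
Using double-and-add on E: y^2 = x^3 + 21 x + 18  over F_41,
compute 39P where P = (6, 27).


k = 39 = 100111_2 (binary, LSB first: 111001)
Double-and-add from P = (6, 27):
  bit 0 = 1: acc = O + (6, 27) = (6, 27)
  bit 1 = 1: acc = (6, 27) + (28, 7) = (39, 3)
  bit 2 = 1: acc = (39, 3) + (5, 17) = (1, 32)
  bit 3 = 0: acc unchanged = (1, 32)
  bit 4 = 0: acc unchanged = (1, 32)
  bit 5 = 1: acc = (1, 32) + (8, 1) = (24, 23)

39P = (24, 23)


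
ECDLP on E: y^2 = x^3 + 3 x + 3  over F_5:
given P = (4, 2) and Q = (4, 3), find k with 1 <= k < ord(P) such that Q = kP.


Enumerate multiples of P until we hit Q = (4, 3):
  1P = (4, 2)
  2P = (3, 2)
  3P = (3, 3)
  4P = (4, 3)
Match found at i = 4.

k = 4


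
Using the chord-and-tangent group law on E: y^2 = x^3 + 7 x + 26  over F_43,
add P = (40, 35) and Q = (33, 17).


P != Q, so use the chord formula.
s = (y2 - y1) / (x2 - x1) = (25) / (36) mod 43 = 21
x3 = s^2 - x1 - x2 mod 43 = 21^2 - 40 - 33 = 24
y3 = s (x1 - x3) - y1 mod 43 = 21 * (40 - 24) - 35 = 0

P + Q = (24, 0)


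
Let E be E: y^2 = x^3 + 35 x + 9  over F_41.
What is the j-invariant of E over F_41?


Delta = -16(4 a^3 + 27 b^2) mod 41 = 29
-1728 * (4 a)^3 = -1728 * (4*35)^3 mod 41 = 1
j = 1 * 29^(-1) mod 41 = 17

j = 17 (mod 41)


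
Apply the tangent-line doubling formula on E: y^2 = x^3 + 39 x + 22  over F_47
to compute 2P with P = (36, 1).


Doubling: s = (3 x1^2 + a) / (2 y1)
s = (3*36^2 + 39) / (2*1) mod 47 = 13
x3 = s^2 - 2 x1 mod 47 = 13^2 - 2*36 = 3
y3 = s (x1 - x3) - y1 mod 47 = 13 * (36 - 3) - 1 = 5

2P = (3, 5)


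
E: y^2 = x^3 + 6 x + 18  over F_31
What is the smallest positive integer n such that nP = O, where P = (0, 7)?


Compute successive multiples of P until we hit O:
  1P = (0, 7)
  2P = (16, 26)
  3P = (2, 10)
  4P = (8, 12)
  5P = (20, 27)
  6P = (12, 12)
  7P = (28, 2)
  8P = (23, 27)
  ... (continuing to 38P)
  38P = O

ord(P) = 38


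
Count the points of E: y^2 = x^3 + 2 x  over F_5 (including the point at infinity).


For each x in F_5, count y with y^2 = x^3 + 2 x + 0 mod 5:
  x = 0: RHS = 0, y in [0]  -> 1 point(s)
Affine points: 1. Add the point at infinity: total = 2.

#E(F_5) = 2


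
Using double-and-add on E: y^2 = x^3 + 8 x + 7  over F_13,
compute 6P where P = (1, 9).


k = 6 = 110_2 (binary, LSB first: 011)
Double-and-add from P = (1, 9):
  bit 0 = 0: acc unchanged = O
  bit 1 = 1: acc = O + (7, 9) = (7, 9)
  bit 2 = 1: acc = (7, 9) + (11, 10) = (4, 8)

6P = (4, 8)


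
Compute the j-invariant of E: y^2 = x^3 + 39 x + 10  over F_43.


Delta = -16(4 a^3 + 27 b^2) mod 43 = 26
-1728 * (4 a)^3 = -1728 * (4*39)^3 mod 43 = 2
j = 2 * 26^(-1) mod 43 = 10

j = 10 (mod 43)


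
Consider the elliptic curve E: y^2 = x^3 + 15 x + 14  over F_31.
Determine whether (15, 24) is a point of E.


Check whether y^2 = x^3 + 15 x + 14 (mod 31) for (x, y) = (15, 24).
LHS: y^2 = 24^2 mod 31 = 18
RHS: x^3 + 15 x + 14 = 15^3 + 15*15 + 14 mod 31 = 18
LHS = RHS

Yes, on the curve


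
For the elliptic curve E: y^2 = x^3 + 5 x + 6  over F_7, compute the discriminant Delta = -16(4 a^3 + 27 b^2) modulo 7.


4 a^3 + 27 b^2 = 4*5^3 + 27*6^2 = 500 + 972 = 1472
Delta = -16 * (1472) = -23552
Delta mod 7 = 3

Delta = 3 (mod 7)


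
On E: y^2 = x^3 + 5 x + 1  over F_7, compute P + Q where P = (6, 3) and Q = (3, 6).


P != Q, so use the chord formula.
s = (y2 - y1) / (x2 - x1) = (3) / (4) mod 7 = 6
x3 = s^2 - x1 - x2 mod 7 = 6^2 - 6 - 3 = 6
y3 = s (x1 - x3) - y1 mod 7 = 6 * (6 - 6) - 3 = 4

P + Q = (6, 4)


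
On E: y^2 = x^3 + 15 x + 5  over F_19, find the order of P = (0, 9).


Compute successive multiples of P until we hit O:
  1P = (0, 9)
  2P = (16, 3)
  3P = (7, 15)
  4P = (17, 9)
  5P = (2, 10)
  6P = (3, 18)
  7P = (6, 11)
  8P = (11, 0)
  ... (continuing to 16P)
  16P = O

ord(P) = 16


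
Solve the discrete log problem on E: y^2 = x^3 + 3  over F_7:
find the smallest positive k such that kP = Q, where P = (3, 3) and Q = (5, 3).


Enumerate multiples of P until we hit Q = (5, 3):
  1P = (3, 3)
  2P = (2, 5)
  3P = (6, 3)
  4P = (5, 4)
  5P = (1, 5)
  6P = (4, 5)
  7P = (4, 2)
  8P = (1, 2)
  9P = (5, 3)
Match found at i = 9.

k = 9


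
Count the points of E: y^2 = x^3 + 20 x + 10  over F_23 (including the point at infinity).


For each x in F_23, count y with y^2 = x^3 + 20 x + 10 mod 23:
  x = 1: RHS = 8, y in [10, 13]  -> 2 point(s)
  x = 2: RHS = 12, y in [9, 14]  -> 2 point(s)
  x = 4: RHS = 16, y in [4, 19]  -> 2 point(s)
  x = 6: RHS = 1, y in [1, 22]  -> 2 point(s)
  x = 12: RHS = 0, y in [0]  -> 1 point(s)
  x = 13: RHS = 6, y in [11, 12]  -> 2 point(s)
  x = 19: RHS = 4, y in [2, 21]  -> 2 point(s)
  x = 21: RHS = 8, y in [10, 13]  -> 2 point(s)
  x = 22: RHS = 12, y in [9, 14]  -> 2 point(s)
Affine points: 17. Add the point at infinity: total = 18.

#E(F_23) = 18


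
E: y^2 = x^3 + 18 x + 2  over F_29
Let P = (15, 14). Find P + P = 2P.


Doubling: s = (3 x1^2 + a) / (2 y1)
s = (3*15^2 + 18) / (2*14) mod 29 = 3
x3 = s^2 - 2 x1 mod 29 = 3^2 - 2*15 = 8
y3 = s (x1 - x3) - y1 mod 29 = 3 * (15 - 8) - 14 = 7

2P = (8, 7)


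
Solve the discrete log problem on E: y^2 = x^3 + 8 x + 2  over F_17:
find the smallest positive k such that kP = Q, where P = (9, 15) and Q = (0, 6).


Enumerate multiples of P until we hit Q = (0, 6):
  1P = (9, 15)
  2P = (0, 11)
  3P = (4, 8)
  4P = (8, 0)
  5P = (4, 9)
  6P = (0, 6)
Match found at i = 6.

k = 6


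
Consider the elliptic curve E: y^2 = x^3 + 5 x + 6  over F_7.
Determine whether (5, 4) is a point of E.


Check whether y^2 = x^3 + 5 x + 6 (mod 7) for (x, y) = (5, 4).
LHS: y^2 = 4^2 mod 7 = 2
RHS: x^3 + 5 x + 6 = 5^3 + 5*5 + 6 mod 7 = 2
LHS = RHS

Yes, on the curve


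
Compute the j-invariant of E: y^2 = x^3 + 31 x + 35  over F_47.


Delta = -16(4 a^3 + 27 b^2) mod 47 = 45
-1728 * (4 a)^3 = -1728 * (4*31)^3 mod 47 = 7
j = 7 * 45^(-1) mod 47 = 20

j = 20 (mod 47)


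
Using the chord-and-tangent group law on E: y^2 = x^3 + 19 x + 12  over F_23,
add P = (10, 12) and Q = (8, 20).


P != Q, so use the chord formula.
s = (y2 - y1) / (x2 - x1) = (8) / (21) mod 23 = 19
x3 = s^2 - x1 - x2 mod 23 = 19^2 - 10 - 8 = 21
y3 = s (x1 - x3) - y1 mod 23 = 19 * (10 - 21) - 12 = 9

P + Q = (21, 9)


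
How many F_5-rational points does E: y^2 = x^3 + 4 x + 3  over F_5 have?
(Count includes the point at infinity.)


For each x in F_5, count y with y^2 = x^3 + 4 x + 3 mod 5:
  x = 2: RHS = 4, y in [2, 3]  -> 2 point(s)
Affine points: 2. Add the point at infinity: total = 3.

#E(F_5) = 3


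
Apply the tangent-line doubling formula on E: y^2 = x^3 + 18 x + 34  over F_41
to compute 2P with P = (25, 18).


Doubling: s = (3 x1^2 + a) / (2 y1)
s = (3*25^2 + 18) / (2*18) mod 41 = 15
x3 = s^2 - 2 x1 mod 41 = 15^2 - 2*25 = 11
y3 = s (x1 - x3) - y1 mod 41 = 15 * (25 - 11) - 18 = 28

2P = (11, 28)


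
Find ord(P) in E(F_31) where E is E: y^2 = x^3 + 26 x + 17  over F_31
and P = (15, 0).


Compute successive multiples of P until we hit O:
  1P = (15, 0)
  2P = O

ord(P) = 2


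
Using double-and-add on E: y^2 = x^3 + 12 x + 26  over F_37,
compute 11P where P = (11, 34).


k = 11 = 1011_2 (binary, LSB first: 1101)
Double-and-add from P = (11, 34):
  bit 0 = 1: acc = O + (11, 34) = (11, 34)
  bit 1 = 1: acc = (11, 34) + (27, 4) = (32, 10)
  bit 2 = 0: acc unchanged = (32, 10)
  bit 3 = 1: acc = (32, 10) + (33, 5) = (34, 0)

11P = (34, 0)


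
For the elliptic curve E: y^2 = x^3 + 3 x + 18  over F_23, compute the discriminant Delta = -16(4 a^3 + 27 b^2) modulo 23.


4 a^3 + 27 b^2 = 4*3^3 + 27*18^2 = 108 + 8748 = 8856
Delta = -16 * (8856) = -141696
Delta mod 23 = 7

Delta = 7 (mod 23)


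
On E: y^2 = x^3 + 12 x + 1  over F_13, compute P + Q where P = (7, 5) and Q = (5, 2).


P != Q, so use the chord formula.
s = (y2 - y1) / (x2 - x1) = (10) / (11) mod 13 = 8
x3 = s^2 - x1 - x2 mod 13 = 8^2 - 7 - 5 = 0
y3 = s (x1 - x3) - y1 mod 13 = 8 * (7 - 0) - 5 = 12

P + Q = (0, 12)


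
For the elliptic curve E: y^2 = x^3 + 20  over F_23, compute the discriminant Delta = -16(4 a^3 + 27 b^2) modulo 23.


4 a^3 + 27 b^2 = 4*0^3 + 27*20^2 = 0 + 10800 = 10800
Delta = -16 * (10800) = -172800
Delta mod 23 = 22

Delta = 22 (mod 23)


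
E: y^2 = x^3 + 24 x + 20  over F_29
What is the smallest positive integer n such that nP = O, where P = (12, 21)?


Compute successive multiples of P until we hit O:
  1P = (12, 21)
  2P = (27, 15)
  3P = (18, 22)
  4P = (24, 6)
  5P = (0, 22)
  6P = (16, 18)
  7P = (7, 26)
  8P = (11, 7)
  ... (continuing to 35P)
  35P = O

ord(P) = 35


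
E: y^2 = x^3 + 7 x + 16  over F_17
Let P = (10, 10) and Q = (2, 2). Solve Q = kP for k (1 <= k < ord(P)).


Enumerate multiples of P until we hit Q = (2, 2):
  1P = (10, 10)
  2P = (16, 5)
  3P = (12, 3)
  4P = (3, 8)
  5P = (2, 2)
Match found at i = 5.

k = 5


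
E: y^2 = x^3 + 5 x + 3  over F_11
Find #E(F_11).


For each x in F_11, count y with y^2 = x^3 + 5 x + 3 mod 11:
  x = 0: RHS = 3, y in [5, 6]  -> 2 point(s)
  x = 1: RHS = 9, y in [3, 8]  -> 2 point(s)
  x = 3: RHS = 1, y in [1, 10]  -> 2 point(s)
  x = 8: RHS = 5, y in [4, 7]  -> 2 point(s)
Affine points: 8. Add the point at infinity: total = 9.

#E(F_11) = 9


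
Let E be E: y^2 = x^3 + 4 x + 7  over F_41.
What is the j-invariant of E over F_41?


Delta = -16(4 a^3 + 27 b^2) mod 41 = 33
-1728 * (4 a)^3 = -1728 * (4*4)^3 mod 41 = 24
j = 24 * 33^(-1) mod 41 = 38

j = 38 (mod 41)


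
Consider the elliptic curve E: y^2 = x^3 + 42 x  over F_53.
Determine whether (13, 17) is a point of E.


Check whether y^2 = x^3 + 42 x + 0 (mod 53) for (x, y) = (13, 17).
LHS: y^2 = 17^2 mod 53 = 24
RHS: x^3 + 42 x + 0 = 13^3 + 42*13 + 0 mod 53 = 40
LHS != RHS

No, not on the curve


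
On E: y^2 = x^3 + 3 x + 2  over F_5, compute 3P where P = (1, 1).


k = 3 = 11_2 (binary, LSB first: 11)
Double-and-add from P = (1, 1):
  bit 0 = 1: acc = O + (1, 1) = (1, 1)
  bit 1 = 1: acc = (1, 1) + (2, 1) = (2, 4)

3P = (2, 4)


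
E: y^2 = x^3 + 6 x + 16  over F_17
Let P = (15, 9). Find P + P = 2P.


Doubling: s = (3 x1^2 + a) / (2 y1)
s = (3*15^2 + 6) / (2*9) mod 17 = 1
x3 = s^2 - 2 x1 mod 17 = 1^2 - 2*15 = 5
y3 = s (x1 - x3) - y1 mod 17 = 1 * (15 - 5) - 9 = 1

2P = (5, 1)


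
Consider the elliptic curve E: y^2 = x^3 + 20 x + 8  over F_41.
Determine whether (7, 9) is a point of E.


Check whether y^2 = x^3 + 20 x + 8 (mod 41) for (x, y) = (7, 9).
LHS: y^2 = 9^2 mod 41 = 40
RHS: x^3 + 20 x + 8 = 7^3 + 20*7 + 8 mod 41 = 40
LHS = RHS

Yes, on the curve


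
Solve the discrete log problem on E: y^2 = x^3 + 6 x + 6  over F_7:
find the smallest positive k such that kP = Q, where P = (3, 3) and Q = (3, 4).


Enumerate multiples of P until we hit Q = (3, 4):
  1P = (3, 3)
  2P = (5, 0)
  3P = (3, 4)
Match found at i = 3.

k = 3


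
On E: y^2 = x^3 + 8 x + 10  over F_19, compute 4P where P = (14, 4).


k = 4 = 100_2 (binary, LSB first: 001)
Double-and-add from P = (14, 4):
  bit 0 = 0: acc unchanged = O
  bit 1 = 0: acc unchanged = O
  bit 2 = 1: acc = O + (5, 2) = (5, 2)

4P = (5, 2)


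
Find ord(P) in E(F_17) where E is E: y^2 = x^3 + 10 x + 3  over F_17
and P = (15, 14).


Compute successive multiples of P until we hit O:
  1P = (15, 14)
  2P = (8, 0)
  3P = (15, 3)
  4P = O

ord(P) = 4


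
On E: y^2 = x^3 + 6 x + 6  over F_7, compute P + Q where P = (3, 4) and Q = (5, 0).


P != Q, so use the chord formula.
s = (y2 - y1) / (x2 - x1) = (3) / (2) mod 7 = 5
x3 = s^2 - x1 - x2 mod 7 = 5^2 - 3 - 5 = 3
y3 = s (x1 - x3) - y1 mod 7 = 5 * (3 - 3) - 4 = 3

P + Q = (3, 3)


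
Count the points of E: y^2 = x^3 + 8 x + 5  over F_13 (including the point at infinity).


For each x in F_13, count y with y^2 = x^3 + 8 x + 5 mod 13:
  x = 1: RHS = 1, y in [1, 12]  -> 2 point(s)
  x = 2: RHS = 3, y in [4, 9]  -> 2 point(s)
  x = 3: RHS = 4, y in [2, 11]  -> 2 point(s)
  x = 4: RHS = 10, y in [6, 7]  -> 2 point(s)
  x = 5: RHS = 1, y in [1, 12]  -> 2 point(s)
  x = 6: RHS = 9, y in [3, 10]  -> 2 point(s)
  x = 7: RHS = 1, y in [1, 12]  -> 2 point(s)
  x = 8: RHS = 9, y in [3, 10]  -> 2 point(s)
  x = 9: RHS = 0, y in [0]  -> 1 point(s)
  x = 12: RHS = 9, y in [3, 10]  -> 2 point(s)
Affine points: 19. Add the point at infinity: total = 20.

#E(F_13) = 20


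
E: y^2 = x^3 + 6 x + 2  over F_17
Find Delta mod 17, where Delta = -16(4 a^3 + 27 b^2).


4 a^3 + 27 b^2 = 4*6^3 + 27*2^2 = 864 + 108 = 972
Delta = -16 * (972) = -15552
Delta mod 17 = 3

Delta = 3 (mod 17)


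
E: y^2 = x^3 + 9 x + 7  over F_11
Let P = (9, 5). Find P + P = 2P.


Doubling: s = (3 x1^2 + a) / (2 y1)
s = (3*9^2 + 9) / (2*5) mod 11 = 1
x3 = s^2 - 2 x1 mod 11 = 1^2 - 2*9 = 5
y3 = s (x1 - x3) - y1 mod 11 = 1 * (9 - 5) - 5 = 10

2P = (5, 10)


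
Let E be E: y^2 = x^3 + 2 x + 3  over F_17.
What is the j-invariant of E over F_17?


Delta = -16(4 a^3 + 27 b^2) mod 17 = 3
-1728 * (4 a)^3 = -1728 * (4*2)^3 mod 17 = 12
j = 12 * 3^(-1) mod 17 = 4

j = 4 (mod 17)


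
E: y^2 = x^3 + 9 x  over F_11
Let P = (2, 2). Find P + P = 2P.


Doubling: s = (3 x1^2 + a) / (2 y1)
s = (3*2^2 + 9) / (2*2) mod 11 = 8
x3 = s^2 - 2 x1 mod 11 = 8^2 - 2*2 = 5
y3 = s (x1 - x3) - y1 mod 11 = 8 * (2 - 5) - 2 = 7

2P = (5, 7)


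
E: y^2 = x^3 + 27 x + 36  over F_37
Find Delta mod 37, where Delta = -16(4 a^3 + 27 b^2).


4 a^3 + 27 b^2 = 4*27^3 + 27*36^2 = 78732 + 34992 = 113724
Delta = -16 * (113724) = -1819584
Delta mod 37 = 2

Delta = 2 (mod 37)


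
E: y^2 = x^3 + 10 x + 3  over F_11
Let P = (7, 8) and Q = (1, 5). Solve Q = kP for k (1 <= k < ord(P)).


Enumerate multiples of P until we hit Q = (1, 5):
  1P = (7, 8)
  2P = (0, 5)
  3P = (8, 1)
  4P = (1, 5)
Match found at i = 4.

k = 4


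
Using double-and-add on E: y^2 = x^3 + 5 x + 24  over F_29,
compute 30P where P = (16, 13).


k = 30 = 11110_2 (binary, LSB first: 01111)
Double-and-add from P = (16, 13):
  bit 0 = 0: acc unchanged = O
  bit 1 = 1: acc = O + (21, 9) = (21, 9)
  bit 2 = 1: acc = (21, 9) + (0, 13) = (1, 1)
  bit 3 = 1: acc = (1, 1) + (6, 26) = (18, 1)
  bit 4 = 1: acc = (18, 1) + (10, 1) = (1, 28)

30P = (1, 28)


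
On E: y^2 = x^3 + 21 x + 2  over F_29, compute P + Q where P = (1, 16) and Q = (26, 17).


P != Q, so use the chord formula.
s = (y2 - y1) / (x2 - x1) = (1) / (25) mod 29 = 7
x3 = s^2 - x1 - x2 mod 29 = 7^2 - 1 - 26 = 22
y3 = s (x1 - x3) - y1 mod 29 = 7 * (1 - 22) - 16 = 11

P + Q = (22, 11)


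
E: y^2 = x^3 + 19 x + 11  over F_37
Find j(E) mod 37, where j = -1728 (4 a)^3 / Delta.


Delta = -16(4 a^3 + 27 b^2) mod 37 = 1
-1728 * (4 a)^3 = -1728 * (4*19)^3 mod 37 = 14
j = 14 * 1^(-1) mod 37 = 14

j = 14 (mod 37)


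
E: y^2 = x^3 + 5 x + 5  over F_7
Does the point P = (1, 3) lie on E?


Check whether y^2 = x^3 + 5 x + 5 (mod 7) for (x, y) = (1, 3).
LHS: y^2 = 3^2 mod 7 = 2
RHS: x^3 + 5 x + 5 = 1^3 + 5*1 + 5 mod 7 = 4
LHS != RHS

No, not on the curve


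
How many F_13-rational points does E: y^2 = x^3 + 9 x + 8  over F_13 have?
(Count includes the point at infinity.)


For each x in F_13, count y with y^2 = x^3 + 9 x + 8 mod 13:
  x = 3: RHS = 10, y in [6, 7]  -> 2 point(s)
  x = 4: RHS = 4, y in [2, 11]  -> 2 point(s)
  x = 5: RHS = 9, y in [3, 10]  -> 2 point(s)
  x = 9: RHS = 12, y in [5, 8]  -> 2 point(s)
Affine points: 8. Add the point at infinity: total = 9.

#E(F_13) = 9


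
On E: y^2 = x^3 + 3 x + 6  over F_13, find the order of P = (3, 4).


Compute successive multiples of P until we hit O:
  1P = (3, 4)
  2P = (4, 2)
  3P = (10, 10)
  4P = (1, 7)
  5P = (8, 10)
  6P = (5, 4)
  7P = (5, 9)
  8P = (8, 3)
  ... (continuing to 13P)
  13P = O

ord(P) = 13


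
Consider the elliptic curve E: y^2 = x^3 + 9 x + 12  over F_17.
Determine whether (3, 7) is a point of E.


Check whether y^2 = x^3 + 9 x + 12 (mod 17) for (x, y) = (3, 7).
LHS: y^2 = 7^2 mod 17 = 15
RHS: x^3 + 9 x + 12 = 3^3 + 9*3 + 12 mod 17 = 15
LHS = RHS

Yes, on the curve


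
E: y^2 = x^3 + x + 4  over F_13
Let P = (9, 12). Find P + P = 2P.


Doubling: s = (3 x1^2 + a) / (2 y1)
s = (3*9^2 + 1) / (2*12) mod 13 = 8
x3 = s^2 - 2 x1 mod 13 = 8^2 - 2*9 = 7
y3 = s (x1 - x3) - y1 mod 13 = 8 * (9 - 7) - 12 = 4

2P = (7, 4)


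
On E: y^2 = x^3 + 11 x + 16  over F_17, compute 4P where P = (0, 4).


k = 4 = 100_2 (binary, LSB first: 001)
Double-and-add from P = (0, 4):
  bit 0 = 0: acc unchanged = O
  bit 1 = 0: acc unchanged = O
  bit 2 = 1: acc = O + (0, 13) = (0, 13)

4P = (0, 13)


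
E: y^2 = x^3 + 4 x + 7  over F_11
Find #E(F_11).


For each x in F_11, count y with y^2 = x^3 + 4 x + 7 mod 11:
  x = 1: RHS = 1, y in [1, 10]  -> 2 point(s)
  x = 2: RHS = 1, y in [1, 10]  -> 2 point(s)
  x = 5: RHS = 9, y in [3, 8]  -> 2 point(s)
  x = 6: RHS = 5, y in [4, 7]  -> 2 point(s)
  x = 7: RHS = 4, y in [2, 9]  -> 2 point(s)
  x = 8: RHS = 1, y in [1, 10]  -> 2 point(s)
Affine points: 12. Add the point at infinity: total = 13.

#E(F_11) = 13


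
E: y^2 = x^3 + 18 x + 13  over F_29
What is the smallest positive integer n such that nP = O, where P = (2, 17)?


Compute successive multiples of P until we hit O:
  1P = (2, 17)
  2P = (3, 6)
  3P = (0, 19)
  4P = (28, 9)
  5P = (19, 15)
  6P = (4, 2)
  7P = (14, 15)
  8P = (9, 18)
  ... (continuing to 31P)
  31P = O

ord(P) = 31


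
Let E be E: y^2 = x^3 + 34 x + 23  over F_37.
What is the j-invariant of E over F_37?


Delta = -16(4 a^3 + 27 b^2) mod 37 = 10
-1728 * (4 a)^3 = -1728 * (4*34)^3 mod 37 = 10
j = 10 * 10^(-1) mod 37 = 1

j = 1 (mod 37)


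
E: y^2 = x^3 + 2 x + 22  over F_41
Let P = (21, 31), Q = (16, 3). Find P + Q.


P != Q, so use the chord formula.
s = (y2 - y1) / (x2 - x1) = (13) / (36) mod 41 = 22
x3 = s^2 - x1 - x2 mod 41 = 22^2 - 21 - 16 = 37
y3 = s (x1 - x3) - y1 mod 41 = 22 * (21 - 37) - 31 = 27

P + Q = (37, 27)


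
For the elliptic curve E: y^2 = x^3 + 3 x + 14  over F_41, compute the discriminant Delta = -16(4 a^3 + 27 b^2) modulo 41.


4 a^3 + 27 b^2 = 4*3^3 + 27*14^2 = 108 + 5292 = 5400
Delta = -16 * (5400) = -86400
Delta mod 41 = 28

Delta = 28 (mod 41)


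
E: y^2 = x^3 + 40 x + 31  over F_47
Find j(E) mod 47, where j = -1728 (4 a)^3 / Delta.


Delta = -16(4 a^3 + 27 b^2) mod 47 = 2
-1728 * (4 a)^3 = -1728 * (4*40)^3 mod 47 = 14
j = 14 * 2^(-1) mod 47 = 7

j = 7 (mod 47)


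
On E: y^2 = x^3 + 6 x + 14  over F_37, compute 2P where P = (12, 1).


Doubling: s = (3 x1^2 + a) / (2 y1)
s = (3*12^2 + 6) / (2*1) mod 37 = 34
x3 = s^2 - 2 x1 mod 37 = 34^2 - 2*12 = 22
y3 = s (x1 - x3) - y1 mod 37 = 34 * (12 - 22) - 1 = 29

2P = (22, 29)


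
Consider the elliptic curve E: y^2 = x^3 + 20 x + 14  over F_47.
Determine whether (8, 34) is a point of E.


Check whether y^2 = x^3 + 20 x + 14 (mod 47) for (x, y) = (8, 34).
LHS: y^2 = 34^2 mod 47 = 28
RHS: x^3 + 20 x + 14 = 8^3 + 20*8 + 14 mod 47 = 28
LHS = RHS

Yes, on the curve


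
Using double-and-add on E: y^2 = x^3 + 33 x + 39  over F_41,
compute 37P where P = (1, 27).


k = 37 = 100101_2 (binary, LSB first: 101001)
Double-and-add from P = (1, 27):
  bit 0 = 1: acc = O + (1, 27) = (1, 27)
  bit 1 = 0: acc unchanged = (1, 27)
  bit 2 = 1: acc = (1, 27) + (33, 40) = (2, 20)
  bit 3 = 0: acc unchanged = (2, 20)
  bit 4 = 0: acc unchanged = (2, 20)
  bit 5 = 1: acc = (2, 20) + (38, 35) = (10, 4)

37P = (10, 4)


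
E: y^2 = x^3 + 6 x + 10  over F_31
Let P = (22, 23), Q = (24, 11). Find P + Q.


P != Q, so use the chord formula.
s = (y2 - y1) / (x2 - x1) = (19) / (2) mod 31 = 25
x3 = s^2 - x1 - x2 mod 31 = 25^2 - 22 - 24 = 21
y3 = s (x1 - x3) - y1 mod 31 = 25 * (22 - 21) - 23 = 2

P + Q = (21, 2)


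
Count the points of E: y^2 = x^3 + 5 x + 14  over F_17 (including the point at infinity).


For each x in F_17, count y with y^2 = x^3 + 5 x + 14 mod 17:
  x = 2: RHS = 15, y in [7, 10]  -> 2 point(s)
  x = 4: RHS = 13, y in [8, 9]  -> 2 point(s)
  x = 7: RHS = 1, y in [1, 16]  -> 2 point(s)
  x = 12: RHS = 0, y in [0]  -> 1 point(s)
  x = 13: RHS = 15, y in [7, 10]  -> 2 point(s)
  x = 15: RHS = 13, y in [8, 9]  -> 2 point(s)
  x = 16: RHS = 8, y in [5, 12]  -> 2 point(s)
Affine points: 13. Add the point at infinity: total = 14.

#E(F_17) = 14


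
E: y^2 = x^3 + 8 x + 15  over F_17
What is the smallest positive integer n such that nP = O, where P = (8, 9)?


Compute successive multiples of P until we hit O:
  1P = (8, 9)
  2P = (0, 10)
  3P = (13, 15)
  4P = (9, 0)
  5P = (13, 2)
  6P = (0, 7)
  7P = (8, 8)
  8P = O

ord(P) = 8


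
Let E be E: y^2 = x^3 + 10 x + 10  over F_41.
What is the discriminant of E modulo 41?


4 a^3 + 27 b^2 = 4*10^3 + 27*10^2 = 4000 + 2700 = 6700
Delta = -16 * (6700) = -107200
Delta mod 41 = 15

Delta = 15 (mod 41)


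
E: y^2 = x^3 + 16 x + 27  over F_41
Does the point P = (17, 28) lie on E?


Check whether y^2 = x^3 + 16 x + 27 (mod 41) for (x, y) = (17, 28).
LHS: y^2 = 28^2 mod 41 = 5
RHS: x^3 + 16 x + 27 = 17^3 + 16*17 + 27 mod 41 = 5
LHS = RHS

Yes, on the curve


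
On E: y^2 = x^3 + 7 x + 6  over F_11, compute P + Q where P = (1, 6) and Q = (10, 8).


P != Q, so use the chord formula.
s = (y2 - y1) / (x2 - x1) = (2) / (9) mod 11 = 10
x3 = s^2 - x1 - x2 mod 11 = 10^2 - 1 - 10 = 1
y3 = s (x1 - x3) - y1 mod 11 = 10 * (1 - 1) - 6 = 5

P + Q = (1, 5)


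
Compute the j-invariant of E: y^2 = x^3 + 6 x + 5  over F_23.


Delta = -16(4 a^3 + 27 b^2) mod 23 = 9
-1728 * (4 a)^3 = -1728 * (4*6)^3 mod 23 = 20
j = 20 * 9^(-1) mod 23 = 15

j = 15 (mod 23)


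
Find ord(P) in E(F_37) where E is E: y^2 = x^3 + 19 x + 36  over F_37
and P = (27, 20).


Compute successive multiples of P until we hit O:
  1P = (27, 20)
  2P = (13, 1)
  3P = (13, 36)
  4P = (27, 17)
  5P = O

ord(P) = 5


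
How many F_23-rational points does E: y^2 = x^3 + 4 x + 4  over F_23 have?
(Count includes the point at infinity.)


For each x in F_23, count y with y^2 = x^3 + 4 x + 4 mod 23:
  x = 0: RHS = 4, y in [2, 21]  -> 2 point(s)
  x = 1: RHS = 9, y in [3, 20]  -> 2 point(s)
  x = 10: RHS = 9, y in [3, 20]  -> 2 point(s)
  x = 12: RHS = 9, y in [3, 20]  -> 2 point(s)
  x = 15: RHS = 12, y in [9, 14]  -> 2 point(s)
  x = 16: RHS = 1, y in [1, 22]  -> 2 point(s)
  x = 19: RHS = 16, y in [4, 19]  -> 2 point(s)
Affine points: 14. Add the point at infinity: total = 15.

#E(F_23) = 15


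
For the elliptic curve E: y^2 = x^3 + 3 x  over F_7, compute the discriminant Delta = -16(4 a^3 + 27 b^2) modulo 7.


4 a^3 + 27 b^2 = 4*3^3 + 27*0^2 = 108 + 0 = 108
Delta = -16 * (108) = -1728
Delta mod 7 = 1

Delta = 1 (mod 7)


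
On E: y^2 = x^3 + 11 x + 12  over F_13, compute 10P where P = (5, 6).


k = 10 = 1010_2 (binary, LSB first: 0101)
Double-and-add from P = (5, 6):
  bit 0 = 0: acc unchanged = O
  bit 1 = 1: acc = O + (2, 9) = (2, 9)
  bit 2 = 0: acc unchanged = (2, 9)
  bit 3 = 1: acc = (2, 9) + (12, 0) = (8, 12)

10P = (8, 12)


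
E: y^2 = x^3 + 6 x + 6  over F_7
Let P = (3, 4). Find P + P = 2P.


Doubling: s = (3 x1^2 + a) / (2 y1)
s = (3*3^2 + 6) / (2*4) mod 7 = 5
x3 = s^2 - 2 x1 mod 7 = 5^2 - 2*3 = 5
y3 = s (x1 - x3) - y1 mod 7 = 5 * (3 - 5) - 4 = 0

2P = (5, 0)


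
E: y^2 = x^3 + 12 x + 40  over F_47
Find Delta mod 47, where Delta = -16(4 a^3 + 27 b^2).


4 a^3 + 27 b^2 = 4*12^3 + 27*40^2 = 6912 + 43200 = 50112
Delta = -16 * (50112) = -801792
Delta mod 47 = 28

Delta = 28 (mod 47)


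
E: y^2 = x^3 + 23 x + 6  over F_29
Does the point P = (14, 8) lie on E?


Check whether y^2 = x^3 + 23 x + 6 (mod 29) for (x, y) = (14, 8).
LHS: y^2 = 8^2 mod 29 = 6
RHS: x^3 + 23 x + 6 = 14^3 + 23*14 + 6 mod 29 = 27
LHS != RHS

No, not on the curve


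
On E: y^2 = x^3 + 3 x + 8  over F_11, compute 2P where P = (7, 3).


Doubling: s = (3 x1^2 + a) / (2 y1)
s = (3*7^2 + 3) / (2*3) mod 11 = 3
x3 = s^2 - 2 x1 mod 11 = 3^2 - 2*7 = 6
y3 = s (x1 - x3) - y1 mod 11 = 3 * (7 - 6) - 3 = 0

2P = (6, 0)


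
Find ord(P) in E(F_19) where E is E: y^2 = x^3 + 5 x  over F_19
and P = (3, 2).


Compute successive multiples of P until we hit O:
  1P = (3, 2)
  2P = (1, 14)
  3P = (13, 1)
  4P = (7, 6)
  5P = (10, 10)
  6P = (17, 1)
  7P = (15, 7)
  8P = (5, 13)
  ... (continuing to 20P)
  20P = O

ord(P) = 20


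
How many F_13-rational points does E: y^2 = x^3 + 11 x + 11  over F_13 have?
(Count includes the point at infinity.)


For each x in F_13, count y with y^2 = x^3 + 11 x + 11 mod 13:
  x = 1: RHS = 10, y in [6, 7]  -> 2 point(s)
  x = 5: RHS = 9, y in [3, 10]  -> 2 point(s)
  x = 8: RHS = 0, y in [0]  -> 1 point(s)
  x = 10: RHS = 3, y in [4, 9]  -> 2 point(s)
  x = 12: RHS = 12, y in [5, 8]  -> 2 point(s)
Affine points: 9. Add the point at infinity: total = 10.

#E(F_13) = 10


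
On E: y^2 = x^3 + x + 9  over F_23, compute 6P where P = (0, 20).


k = 6 = 110_2 (binary, LSB first: 011)
Double-and-add from P = (0, 20):
  bit 0 = 0: acc unchanged = O
  bit 1 = 1: acc = O + (16, 21) = (16, 21)
  bit 2 = 1: acc = (16, 21) + (3, 4) = (20, 18)

6P = (20, 18)


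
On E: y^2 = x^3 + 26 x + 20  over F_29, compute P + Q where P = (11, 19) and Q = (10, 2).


P != Q, so use the chord formula.
s = (y2 - y1) / (x2 - x1) = (12) / (28) mod 29 = 17
x3 = s^2 - x1 - x2 mod 29 = 17^2 - 11 - 10 = 7
y3 = s (x1 - x3) - y1 mod 29 = 17 * (11 - 7) - 19 = 20

P + Q = (7, 20)


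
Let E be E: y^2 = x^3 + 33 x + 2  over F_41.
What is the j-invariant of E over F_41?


Delta = -16(4 a^3 + 27 b^2) mod 41 = 3
-1728 * (4 a)^3 = -1728 * (4*33)^3 mod 41 = 13
j = 13 * 3^(-1) mod 41 = 18

j = 18 (mod 41)


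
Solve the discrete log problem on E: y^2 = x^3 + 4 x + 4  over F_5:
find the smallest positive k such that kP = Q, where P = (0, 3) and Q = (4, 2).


Enumerate multiples of P until we hit Q = (4, 2):
  1P = (0, 3)
  2P = (1, 3)
  3P = (4, 2)
Match found at i = 3.

k = 3


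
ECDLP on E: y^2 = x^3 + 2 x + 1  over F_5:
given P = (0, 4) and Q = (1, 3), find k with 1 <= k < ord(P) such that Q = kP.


Enumerate multiples of P until we hit Q = (1, 3):
  1P = (0, 4)
  2P = (1, 2)
  3P = (3, 2)
  4P = (3, 3)
  5P = (1, 3)
Match found at i = 5.

k = 5


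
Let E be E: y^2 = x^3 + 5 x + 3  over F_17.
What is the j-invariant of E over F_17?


Delta = -16(4 a^3 + 27 b^2) mod 17 = 12
-1728 * (4 a)^3 = -1728 * (4*5)^3 mod 17 = 9
j = 9 * 12^(-1) mod 17 = 5

j = 5 (mod 17)


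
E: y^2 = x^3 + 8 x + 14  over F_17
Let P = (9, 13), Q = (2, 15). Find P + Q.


P != Q, so use the chord formula.
s = (y2 - y1) / (x2 - x1) = (2) / (10) mod 17 = 7
x3 = s^2 - x1 - x2 mod 17 = 7^2 - 9 - 2 = 4
y3 = s (x1 - x3) - y1 mod 17 = 7 * (9 - 4) - 13 = 5

P + Q = (4, 5)


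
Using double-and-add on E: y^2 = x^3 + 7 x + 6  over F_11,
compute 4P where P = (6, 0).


k = 4 = 100_2 (binary, LSB first: 001)
Double-and-add from P = (6, 0):
  bit 0 = 0: acc unchanged = O
  bit 1 = 0: acc unchanged = O
  bit 2 = 1: acc = O + O = O

4P = O


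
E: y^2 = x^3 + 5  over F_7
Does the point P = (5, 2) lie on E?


Check whether y^2 = x^3 + 0 x + 5 (mod 7) for (x, y) = (5, 2).
LHS: y^2 = 2^2 mod 7 = 4
RHS: x^3 + 0 x + 5 = 5^3 + 0*5 + 5 mod 7 = 4
LHS = RHS

Yes, on the curve


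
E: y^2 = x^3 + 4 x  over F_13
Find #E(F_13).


For each x in F_13, count y with y^2 = x^3 + 4 x + 0 mod 13:
  x = 0: RHS = 0, y in [0]  -> 1 point(s)
  x = 2: RHS = 3, y in [4, 9]  -> 2 point(s)
  x = 3: RHS = 0, y in [0]  -> 1 point(s)
  x = 10: RHS = 0, y in [0]  -> 1 point(s)
  x = 11: RHS = 10, y in [6, 7]  -> 2 point(s)
Affine points: 7. Add the point at infinity: total = 8.

#E(F_13) = 8


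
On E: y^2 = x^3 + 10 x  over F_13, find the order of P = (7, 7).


Compute successive multiples of P until we hit O:
  1P = (7, 7)
  2P = (0, 0)
  3P = (7, 6)
  4P = O

ord(P) = 4


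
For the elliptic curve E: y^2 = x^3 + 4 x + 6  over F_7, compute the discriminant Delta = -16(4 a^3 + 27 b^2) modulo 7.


4 a^3 + 27 b^2 = 4*4^3 + 27*6^2 = 256 + 972 = 1228
Delta = -16 * (1228) = -19648
Delta mod 7 = 1

Delta = 1 (mod 7)


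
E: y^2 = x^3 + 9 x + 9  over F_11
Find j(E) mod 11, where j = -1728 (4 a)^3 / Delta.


Delta = -16(4 a^3 + 27 b^2) mod 11 = 5
-1728 * (4 a)^3 = -1728 * (4*9)^3 mod 11 = 6
j = 6 * 5^(-1) mod 11 = 10

j = 10 (mod 11)


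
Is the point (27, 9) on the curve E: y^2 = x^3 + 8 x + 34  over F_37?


Check whether y^2 = x^3 + 8 x + 34 (mod 37) for (x, y) = (27, 9).
LHS: y^2 = 9^2 mod 37 = 7
RHS: x^3 + 8 x + 34 = 27^3 + 8*27 + 34 mod 37 = 27
LHS != RHS

No, not on the curve


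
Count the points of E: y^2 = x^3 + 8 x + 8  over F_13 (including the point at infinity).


For each x in F_13, count y with y^2 = x^3 + 8 x + 8 mod 13:
  x = 1: RHS = 4, y in [2, 11]  -> 2 point(s)
  x = 4: RHS = 0, y in [0]  -> 1 point(s)
  x = 5: RHS = 4, y in [2, 11]  -> 2 point(s)
  x = 6: RHS = 12, y in [5, 8]  -> 2 point(s)
  x = 7: RHS = 4, y in [2, 11]  -> 2 point(s)
  x = 8: RHS = 12, y in [5, 8]  -> 2 point(s)
  x = 9: RHS = 3, y in [4, 9]  -> 2 point(s)
  x = 10: RHS = 9, y in [3, 10]  -> 2 point(s)
  x = 11: RHS = 10, y in [6, 7]  -> 2 point(s)
  x = 12: RHS = 12, y in [5, 8]  -> 2 point(s)
Affine points: 19. Add the point at infinity: total = 20.

#E(F_13) = 20


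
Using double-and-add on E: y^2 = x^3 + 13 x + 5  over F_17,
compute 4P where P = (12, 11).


k = 4 = 100_2 (binary, LSB first: 001)
Double-and-add from P = (12, 11):
  bit 0 = 0: acc unchanged = O
  bit 1 = 0: acc unchanged = O
  bit 2 = 1: acc = O + (12, 6) = (12, 6)

4P = (12, 6)


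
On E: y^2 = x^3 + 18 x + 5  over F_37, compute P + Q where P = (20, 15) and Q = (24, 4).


P != Q, so use the chord formula.
s = (y2 - y1) / (x2 - x1) = (26) / (4) mod 37 = 25
x3 = s^2 - x1 - x2 mod 37 = 25^2 - 20 - 24 = 26
y3 = s (x1 - x3) - y1 mod 37 = 25 * (20 - 26) - 15 = 20

P + Q = (26, 20)


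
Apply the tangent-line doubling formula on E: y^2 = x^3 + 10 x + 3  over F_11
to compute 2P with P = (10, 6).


Doubling: s = (3 x1^2 + a) / (2 y1)
s = (3*10^2 + 10) / (2*6) mod 11 = 2
x3 = s^2 - 2 x1 mod 11 = 2^2 - 2*10 = 6
y3 = s (x1 - x3) - y1 mod 11 = 2 * (10 - 6) - 6 = 2

2P = (6, 2)


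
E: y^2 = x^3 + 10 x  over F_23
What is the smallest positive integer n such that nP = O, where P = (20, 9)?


Compute successive multiples of P until we hit O:
  1P = (20, 9)
  2P = (12, 10)
  3P = (0, 0)
  4P = (12, 13)
  5P = (20, 14)
  6P = O

ord(P) = 6


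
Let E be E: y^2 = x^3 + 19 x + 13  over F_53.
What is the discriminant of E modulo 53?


4 a^3 + 27 b^2 = 4*19^3 + 27*13^2 = 27436 + 4563 = 31999
Delta = -16 * (31999) = -511984
Delta mod 53 = 49

Delta = 49 (mod 53)


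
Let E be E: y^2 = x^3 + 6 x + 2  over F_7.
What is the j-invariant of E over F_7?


Delta = -16(4 a^3 + 27 b^2) mod 7 = 2
-1728 * (4 a)^3 = -1728 * (4*6)^3 mod 7 = 6
j = 6 * 2^(-1) mod 7 = 3

j = 3 (mod 7)


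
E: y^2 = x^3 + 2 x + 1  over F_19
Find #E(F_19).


For each x in F_19, count y with y^2 = x^3 + 2 x + 1 mod 19:
  x = 0: RHS = 1, y in [1, 18]  -> 2 point(s)
  x = 1: RHS = 4, y in [2, 17]  -> 2 point(s)
  x = 4: RHS = 16, y in [4, 15]  -> 2 point(s)
  x = 6: RHS = 1, y in [1, 18]  -> 2 point(s)
  x = 7: RHS = 16, y in [4, 15]  -> 2 point(s)
  x = 8: RHS = 16, y in [4, 15]  -> 2 point(s)
  x = 9: RHS = 7, y in [8, 11]  -> 2 point(s)
  x = 11: RHS = 5, y in [9, 10]  -> 2 point(s)
  x = 12: RHS = 5, y in [9, 10]  -> 2 point(s)
  x = 13: RHS = 1, y in [1, 18]  -> 2 point(s)
  x = 15: RHS = 5, y in [9, 10]  -> 2 point(s)
  x = 16: RHS = 6, y in [5, 14]  -> 2 point(s)
  x = 18: RHS = 17, y in [6, 13]  -> 2 point(s)
Affine points: 26. Add the point at infinity: total = 27.

#E(F_19) = 27


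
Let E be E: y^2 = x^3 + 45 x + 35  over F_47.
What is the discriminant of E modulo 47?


4 a^3 + 27 b^2 = 4*45^3 + 27*35^2 = 364500 + 33075 = 397575
Delta = -16 * (397575) = -6361200
Delta mod 47 = 15

Delta = 15 (mod 47)


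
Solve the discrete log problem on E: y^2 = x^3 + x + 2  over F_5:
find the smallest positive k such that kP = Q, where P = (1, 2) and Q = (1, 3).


Enumerate multiples of P until we hit Q = (1, 3):
  1P = (1, 2)
  2P = (4, 0)
  3P = (1, 3)
Match found at i = 3.

k = 3


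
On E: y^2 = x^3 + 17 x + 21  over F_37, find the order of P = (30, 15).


Compute successive multiples of P until we hit O:
  1P = (30, 15)
  2P = (23, 6)
  3P = (0, 13)
  4P = (32, 12)
  5P = (5, 3)
  6P = (3, 32)
  7P = (8, 15)
  8P = (36, 22)
  ... (continuing to 18P)
  18P = O

ord(P) = 18


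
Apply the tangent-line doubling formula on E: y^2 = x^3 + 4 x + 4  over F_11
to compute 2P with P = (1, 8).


Doubling: s = (3 x1^2 + a) / (2 y1)
s = (3*1^2 + 4) / (2*8) mod 11 = 8
x3 = s^2 - 2 x1 mod 11 = 8^2 - 2*1 = 7
y3 = s (x1 - x3) - y1 mod 11 = 8 * (1 - 7) - 8 = 10

2P = (7, 10)


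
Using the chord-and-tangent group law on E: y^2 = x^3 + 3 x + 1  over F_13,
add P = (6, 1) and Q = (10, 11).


P != Q, so use the chord formula.
s = (y2 - y1) / (x2 - x1) = (10) / (4) mod 13 = 9
x3 = s^2 - x1 - x2 mod 13 = 9^2 - 6 - 10 = 0
y3 = s (x1 - x3) - y1 mod 13 = 9 * (6 - 0) - 1 = 1

P + Q = (0, 1)


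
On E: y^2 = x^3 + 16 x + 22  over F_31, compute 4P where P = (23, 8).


k = 4 = 100_2 (binary, LSB first: 001)
Double-and-add from P = (23, 8):
  bit 0 = 0: acc unchanged = O
  bit 1 = 0: acc unchanged = O
  bit 2 = 1: acc = O + (3, 2) = (3, 2)

4P = (3, 2)


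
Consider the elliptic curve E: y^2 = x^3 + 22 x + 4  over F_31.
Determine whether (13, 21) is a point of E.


Check whether y^2 = x^3 + 22 x + 4 (mod 31) for (x, y) = (13, 21).
LHS: y^2 = 21^2 mod 31 = 7
RHS: x^3 + 22 x + 4 = 13^3 + 22*13 + 4 mod 31 = 7
LHS = RHS

Yes, on the curve


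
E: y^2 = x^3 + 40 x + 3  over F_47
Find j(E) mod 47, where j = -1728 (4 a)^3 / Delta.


Delta = -16(4 a^3 + 27 b^2) mod 47 = 16
-1728 * (4 a)^3 = -1728 * (4*40)^3 mod 47 = 14
j = 14 * 16^(-1) mod 47 = 42

j = 42 (mod 47)


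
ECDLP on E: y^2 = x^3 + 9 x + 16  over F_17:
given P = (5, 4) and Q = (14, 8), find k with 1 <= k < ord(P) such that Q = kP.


Enumerate multiples of P until we hit Q = (14, 8):
  1P = (5, 4)
  2P = (11, 1)
  3P = (14, 9)
  4P = (13, 1)
  5P = (1, 3)
  6P = (10, 16)
  7P = (3, 11)
  8P = (0, 4)
  9P = (12, 13)
  10P = (2, 12)
  11P = (2, 5)
  12P = (12, 4)
  13P = (0, 13)
  14P = (3, 6)
  15P = (10, 1)
  16P = (1, 14)
  17P = (13, 16)
  18P = (14, 8)
Match found at i = 18.

k = 18


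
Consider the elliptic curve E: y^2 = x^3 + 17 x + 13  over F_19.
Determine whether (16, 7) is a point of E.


Check whether y^2 = x^3 + 17 x + 13 (mod 19) for (x, y) = (16, 7).
LHS: y^2 = 7^2 mod 19 = 11
RHS: x^3 + 17 x + 13 = 16^3 + 17*16 + 13 mod 19 = 11
LHS = RHS

Yes, on the curve


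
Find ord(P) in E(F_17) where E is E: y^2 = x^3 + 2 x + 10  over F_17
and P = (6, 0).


Compute successive multiples of P until we hit O:
  1P = (6, 0)
  2P = O

ord(P) = 2


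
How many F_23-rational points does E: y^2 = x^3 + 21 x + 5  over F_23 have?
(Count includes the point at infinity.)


For each x in F_23, count y with y^2 = x^3 + 21 x + 5 mod 23:
  x = 1: RHS = 4, y in [2, 21]  -> 2 point(s)
  x = 2: RHS = 9, y in [3, 20]  -> 2 point(s)
  x = 3: RHS = 3, y in [7, 16]  -> 2 point(s)
  x = 6: RHS = 2, y in [5, 18]  -> 2 point(s)
  x = 7: RHS = 12, y in [9, 14]  -> 2 point(s)
  x = 8: RHS = 18, y in [8, 15]  -> 2 point(s)
  x = 9: RHS = 3, y in [7, 16]  -> 2 point(s)
  x = 11: RHS = 3, y in [7, 16]  -> 2 point(s)
  x = 17: RHS = 8, y in [10, 13]  -> 2 point(s)
  x = 19: RHS = 18, y in [8, 15]  -> 2 point(s)
  x = 21: RHS = 1, y in [1, 22]  -> 2 point(s)
  x = 22: RHS = 6, y in [11, 12]  -> 2 point(s)
Affine points: 24. Add the point at infinity: total = 25.

#E(F_23) = 25


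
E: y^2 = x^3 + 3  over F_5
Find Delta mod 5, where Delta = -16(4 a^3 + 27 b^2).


4 a^3 + 27 b^2 = 4*0^3 + 27*3^2 = 0 + 243 = 243
Delta = -16 * (243) = -3888
Delta mod 5 = 2

Delta = 2 (mod 5)


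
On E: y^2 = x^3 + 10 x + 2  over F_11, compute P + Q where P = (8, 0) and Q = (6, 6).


P != Q, so use the chord formula.
s = (y2 - y1) / (x2 - x1) = (6) / (9) mod 11 = 8
x3 = s^2 - x1 - x2 mod 11 = 8^2 - 8 - 6 = 6
y3 = s (x1 - x3) - y1 mod 11 = 8 * (8 - 6) - 0 = 5

P + Q = (6, 5)


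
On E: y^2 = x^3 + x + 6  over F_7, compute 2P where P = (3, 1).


Doubling: s = (3 x1^2 + a) / (2 y1)
s = (3*3^2 + 1) / (2*1) mod 7 = 0
x3 = s^2 - 2 x1 mod 7 = 0^2 - 2*3 = 1
y3 = s (x1 - x3) - y1 mod 7 = 0 * (3 - 1) - 1 = 6

2P = (1, 6)


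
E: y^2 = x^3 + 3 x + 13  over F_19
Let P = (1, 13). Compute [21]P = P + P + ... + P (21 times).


k = 21 = 10101_2 (binary, LSB first: 10101)
Double-and-add from P = (1, 13):
  bit 0 = 1: acc = O + (1, 13) = (1, 13)
  bit 1 = 0: acc unchanged = (1, 13)
  bit 2 = 1: acc = (1, 13) + (11, 3) = (8, 13)
  bit 3 = 0: acc unchanged = (8, 13)
  bit 4 = 1: acc = (8, 13) + (13, 11) = (5, 1)

21P = (5, 1)


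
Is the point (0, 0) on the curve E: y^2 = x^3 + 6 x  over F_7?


Check whether y^2 = x^3 + 6 x + 0 (mod 7) for (x, y) = (0, 0).
LHS: y^2 = 0^2 mod 7 = 0
RHS: x^3 + 6 x + 0 = 0^3 + 6*0 + 0 mod 7 = 0
LHS = RHS

Yes, on the curve


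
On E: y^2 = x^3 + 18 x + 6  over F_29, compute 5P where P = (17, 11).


k = 5 = 101_2 (binary, LSB first: 101)
Double-and-add from P = (17, 11):
  bit 0 = 1: acc = O + (17, 11) = (17, 11)
  bit 1 = 0: acc unchanged = (17, 11)
  bit 2 = 1: acc = (17, 11) + (3, 0) = (0, 21)

5P = (0, 21)


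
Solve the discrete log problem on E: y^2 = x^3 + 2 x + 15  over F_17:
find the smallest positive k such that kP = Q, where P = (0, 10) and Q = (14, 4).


Enumerate multiples of P until we hit Q = (14, 4):
  1P = (0, 10)
  2P = (8, 13)
  3P = (11, 5)
  4P = (10, 10)
  5P = (7, 7)
  6P = (14, 13)
  7P = (4, 11)
  8P = (12, 4)
  9P = (1, 16)
  10P = (1, 1)
  11P = (12, 13)
  12P = (4, 6)
  13P = (14, 4)
Match found at i = 13.

k = 13


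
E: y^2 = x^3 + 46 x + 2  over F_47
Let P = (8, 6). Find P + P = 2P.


Doubling: s = (3 x1^2 + a) / (2 y1)
s = (3*8^2 + 46) / (2*6) mod 47 = 12
x3 = s^2 - 2 x1 mod 47 = 12^2 - 2*8 = 34
y3 = s (x1 - x3) - y1 mod 47 = 12 * (8 - 34) - 6 = 11

2P = (34, 11)


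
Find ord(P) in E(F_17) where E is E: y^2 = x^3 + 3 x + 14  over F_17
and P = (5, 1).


Compute successive multiples of P until we hit O:
  1P = (5, 1)
  2P = (15, 0)
  3P = (5, 16)
  4P = O

ord(P) = 4


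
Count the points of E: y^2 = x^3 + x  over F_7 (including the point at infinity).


For each x in F_7, count y with y^2 = x^3 + 1 x + 0 mod 7:
  x = 0: RHS = 0, y in [0]  -> 1 point(s)
  x = 1: RHS = 2, y in [3, 4]  -> 2 point(s)
  x = 3: RHS = 2, y in [3, 4]  -> 2 point(s)
  x = 5: RHS = 4, y in [2, 5]  -> 2 point(s)
Affine points: 7. Add the point at infinity: total = 8.

#E(F_7) = 8


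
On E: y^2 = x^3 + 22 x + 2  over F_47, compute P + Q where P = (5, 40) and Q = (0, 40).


P != Q, so use the chord formula.
s = (y2 - y1) / (x2 - x1) = (0) / (42) mod 47 = 0
x3 = s^2 - x1 - x2 mod 47 = 0^2 - 5 - 0 = 42
y3 = s (x1 - x3) - y1 mod 47 = 0 * (5 - 42) - 40 = 7

P + Q = (42, 7)


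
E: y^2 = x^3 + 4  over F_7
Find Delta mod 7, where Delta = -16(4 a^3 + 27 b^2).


4 a^3 + 27 b^2 = 4*0^3 + 27*4^2 = 0 + 432 = 432
Delta = -16 * (432) = -6912
Delta mod 7 = 4

Delta = 4 (mod 7)


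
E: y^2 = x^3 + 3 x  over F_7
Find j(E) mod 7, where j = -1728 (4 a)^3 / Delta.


Delta = -16(4 a^3 + 27 b^2) mod 7 = 1
-1728 * (4 a)^3 = -1728 * (4*3)^3 mod 7 = 6
j = 6 * 1^(-1) mod 7 = 6

j = 6 (mod 7)


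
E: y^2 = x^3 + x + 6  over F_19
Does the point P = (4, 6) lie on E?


Check whether y^2 = x^3 + 1 x + 6 (mod 19) for (x, y) = (4, 6).
LHS: y^2 = 6^2 mod 19 = 17
RHS: x^3 + 1 x + 6 = 4^3 + 1*4 + 6 mod 19 = 17
LHS = RHS

Yes, on the curve


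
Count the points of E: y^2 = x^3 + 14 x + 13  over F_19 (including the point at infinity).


For each x in F_19, count y with y^2 = x^3 + 14 x + 13 mod 19:
  x = 1: RHS = 9, y in [3, 16]  -> 2 point(s)
  x = 2: RHS = 11, y in [7, 12]  -> 2 point(s)
  x = 3: RHS = 6, y in [5, 14]  -> 2 point(s)
  x = 4: RHS = 0, y in [0]  -> 1 point(s)
  x = 6: RHS = 9, y in [3, 16]  -> 2 point(s)
  x = 7: RHS = 17, y in [6, 13]  -> 2 point(s)
  x = 11: RHS = 16, y in [4, 15]  -> 2 point(s)
  x = 12: RHS = 9, y in [3, 16]  -> 2 point(s)
  x = 13: RHS = 17, y in [6, 13]  -> 2 point(s)
  x = 15: RHS = 7, y in [8, 11]  -> 2 point(s)
  x = 16: RHS = 1, y in [1, 18]  -> 2 point(s)
  x = 18: RHS = 17, y in [6, 13]  -> 2 point(s)
Affine points: 23. Add the point at infinity: total = 24.

#E(F_19) = 24
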